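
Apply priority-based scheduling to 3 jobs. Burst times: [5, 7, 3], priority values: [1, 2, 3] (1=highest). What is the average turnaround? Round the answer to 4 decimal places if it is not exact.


Sort by priority (ascending = highest first):
Order: [(1, 5), (2, 7), (3, 3)]
Completion times:
  Priority 1, burst=5, C=5
  Priority 2, burst=7, C=12
  Priority 3, burst=3, C=15
Average turnaround = 32/3 = 10.6667

10.6667


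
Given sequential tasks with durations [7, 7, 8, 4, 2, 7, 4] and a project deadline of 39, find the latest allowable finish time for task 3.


LF(activity 3) = deadline - sum of successor durations
Successors: activities 4 through 7 with durations [4, 2, 7, 4]
Sum of successor durations = 17
LF = 39 - 17 = 22

22


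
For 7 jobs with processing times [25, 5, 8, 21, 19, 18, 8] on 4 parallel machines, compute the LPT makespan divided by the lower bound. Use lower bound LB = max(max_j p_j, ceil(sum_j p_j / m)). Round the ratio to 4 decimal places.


LPT order: [25, 21, 19, 18, 8, 8, 5]
Machine loads after assignment: [25, 26, 27, 26]
LPT makespan = 27
Lower bound = max(max_job, ceil(total/4)) = max(25, 26) = 26
Ratio = 27 / 26 = 1.0385

1.0385


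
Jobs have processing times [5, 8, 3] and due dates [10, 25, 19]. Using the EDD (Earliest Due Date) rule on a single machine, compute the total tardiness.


Sort by due date (EDD order): [(5, 10), (3, 19), (8, 25)]
Compute completion times and tardiness:
  Job 1: p=5, d=10, C=5, tardiness=max(0,5-10)=0
  Job 2: p=3, d=19, C=8, tardiness=max(0,8-19)=0
  Job 3: p=8, d=25, C=16, tardiness=max(0,16-25)=0
Total tardiness = 0

0


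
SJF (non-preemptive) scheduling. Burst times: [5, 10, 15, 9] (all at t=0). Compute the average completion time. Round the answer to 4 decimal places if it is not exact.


SJF order (ascending): [5, 9, 10, 15]
Completion times:
  Job 1: burst=5, C=5
  Job 2: burst=9, C=14
  Job 3: burst=10, C=24
  Job 4: burst=15, C=39
Average completion = 82/4 = 20.5

20.5


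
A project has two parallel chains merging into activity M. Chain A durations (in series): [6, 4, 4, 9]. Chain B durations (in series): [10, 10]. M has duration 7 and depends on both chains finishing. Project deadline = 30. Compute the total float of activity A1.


Forward pass: ES(A1) = sum of predecessors on chain A = 0
EF = ES + duration = 0 + 6 = 6
Backward pass: LF(M) = deadline = 30; LS(M) = 30 - 7 = 23
LF(A1) = LS(M) - sum(successors on chain A) = 23 - 17 = 6
LS = LF - duration = 6 - 6 = 0
Total float = LS - ES = 0 - 0 = 0

0


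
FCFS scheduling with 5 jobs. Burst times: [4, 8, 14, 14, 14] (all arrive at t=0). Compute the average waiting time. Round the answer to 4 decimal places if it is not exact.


FCFS order (as given): [4, 8, 14, 14, 14]
Waiting times:
  Job 1: wait = 0
  Job 2: wait = 4
  Job 3: wait = 12
  Job 4: wait = 26
  Job 5: wait = 40
Sum of waiting times = 82
Average waiting time = 82/5 = 16.4

16.4


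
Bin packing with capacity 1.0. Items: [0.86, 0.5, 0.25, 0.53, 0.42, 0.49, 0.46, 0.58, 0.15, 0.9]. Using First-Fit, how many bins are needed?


Place items sequentially using First-Fit:
  Item 0.86 -> new Bin 1
  Item 0.5 -> new Bin 2
  Item 0.25 -> Bin 2 (now 0.75)
  Item 0.53 -> new Bin 3
  Item 0.42 -> Bin 3 (now 0.95)
  Item 0.49 -> new Bin 4
  Item 0.46 -> Bin 4 (now 0.95)
  Item 0.58 -> new Bin 5
  Item 0.15 -> Bin 2 (now 0.9)
  Item 0.9 -> new Bin 6
Total bins used = 6

6


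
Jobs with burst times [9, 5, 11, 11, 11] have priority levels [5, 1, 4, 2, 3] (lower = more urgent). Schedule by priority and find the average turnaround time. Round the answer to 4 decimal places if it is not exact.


Sort by priority (ascending = highest first):
Order: [(1, 5), (2, 11), (3, 11), (4, 11), (5, 9)]
Completion times:
  Priority 1, burst=5, C=5
  Priority 2, burst=11, C=16
  Priority 3, burst=11, C=27
  Priority 4, burst=11, C=38
  Priority 5, burst=9, C=47
Average turnaround = 133/5 = 26.6

26.6


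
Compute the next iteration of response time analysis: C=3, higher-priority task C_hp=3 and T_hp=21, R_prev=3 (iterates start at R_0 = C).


R_next = C + ceil(R_prev / T_hp) * C_hp
ceil(3 / 21) = ceil(0.1429) = 1
Interference = 1 * 3 = 3
R_next = 3 + 3 = 6

6


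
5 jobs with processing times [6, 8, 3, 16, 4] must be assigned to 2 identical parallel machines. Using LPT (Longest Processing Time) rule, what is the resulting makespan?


Sort jobs in decreasing order (LPT): [16, 8, 6, 4, 3]
Assign each job to the least loaded machine:
  Machine 1: jobs [16, 3], load = 19
  Machine 2: jobs [8, 6, 4], load = 18
Makespan = max load = 19

19


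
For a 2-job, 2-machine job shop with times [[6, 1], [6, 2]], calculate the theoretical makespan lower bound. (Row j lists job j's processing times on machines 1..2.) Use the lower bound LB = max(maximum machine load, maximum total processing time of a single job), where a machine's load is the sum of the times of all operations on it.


Machine loads:
  Machine 1: 6 + 6 = 12
  Machine 2: 1 + 2 = 3
Max machine load = 12
Job totals:
  Job 1: 7
  Job 2: 8
Max job total = 8
Lower bound = max(12, 8) = 12

12


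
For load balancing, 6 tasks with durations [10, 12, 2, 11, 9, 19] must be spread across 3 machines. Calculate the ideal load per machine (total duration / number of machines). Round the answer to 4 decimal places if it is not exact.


Total processing time = 10 + 12 + 2 + 11 + 9 + 19 = 63
Number of machines = 3
Ideal balanced load = 63 / 3 = 21.0

21.0


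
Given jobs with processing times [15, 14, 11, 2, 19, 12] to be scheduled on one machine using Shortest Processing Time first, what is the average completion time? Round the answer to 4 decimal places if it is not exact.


Sort jobs by processing time (SPT order): [2, 11, 12, 14, 15, 19]
Compute completion times sequentially:
  Job 1: processing = 2, completes at 2
  Job 2: processing = 11, completes at 13
  Job 3: processing = 12, completes at 25
  Job 4: processing = 14, completes at 39
  Job 5: processing = 15, completes at 54
  Job 6: processing = 19, completes at 73
Sum of completion times = 206
Average completion time = 206/6 = 34.3333

34.3333


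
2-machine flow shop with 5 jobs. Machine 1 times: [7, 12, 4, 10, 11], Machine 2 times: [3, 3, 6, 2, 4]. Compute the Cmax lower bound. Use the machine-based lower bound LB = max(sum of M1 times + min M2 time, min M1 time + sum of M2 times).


LB1 = sum(M1 times) + min(M2 times) = 44 + 2 = 46
LB2 = min(M1 times) + sum(M2 times) = 4 + 18 = 22
Lower bound = max(LB1, LB2) = max(46, 22) = 46

46


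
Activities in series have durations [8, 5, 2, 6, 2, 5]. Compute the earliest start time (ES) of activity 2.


Activity 2 starts after activities 1 through 1 complete.
Predecessor durations: [8]
ES = 8 = 8

8


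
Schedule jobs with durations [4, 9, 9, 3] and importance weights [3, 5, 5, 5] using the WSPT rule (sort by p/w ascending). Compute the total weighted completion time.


Compute p/w ratios and sort ascending (WSPT): [(3, 5), (4, 3), (9, 5), (9, 5)]
Compute weighted completion times:
  Job (p=3,w=5): C=3, w*C=5*3=15
  Job (p=4,w=3): C=7, w*C=3*7=21
  Job (p=9,w=5): C=16, w*C=5*16=80
  Job (p=9,w=5): C=25, w*C=5*25=125
Total weighted completion time = 241

241


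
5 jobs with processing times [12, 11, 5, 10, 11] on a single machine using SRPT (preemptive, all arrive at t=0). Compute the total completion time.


Since all jobs arrive at t=0, SRPT equals SPT ordering.
SPT order: [5, 10, 11, 11, 12]
Completion times:
  Job 1: p=5, C=5
  Job 2: p=10, C=15
  Job 3: p=11, C=26
  Job 4: p=11, C=37
  Job 5: p=12, C=49
Total completion time = 5 + 15 + 26 + 37 + 49 = 132

132


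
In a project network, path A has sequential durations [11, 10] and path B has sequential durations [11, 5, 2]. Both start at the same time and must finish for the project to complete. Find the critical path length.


Path A total = 11 + 10 = 21
Path B total = 11 + 5 + 2 = 18
Critical path = longest path = max(21, 18) = 21

21


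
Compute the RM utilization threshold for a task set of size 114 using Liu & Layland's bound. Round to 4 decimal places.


Compute 2^(1/114) = 1.0060987606
Subtract 1: 1.0060987606 - 1 = 0.0060987606
Multiply by n: 114 * 0.0060987606 = 0.6952587084
Round to 4 dp: 0.6953

0.6953


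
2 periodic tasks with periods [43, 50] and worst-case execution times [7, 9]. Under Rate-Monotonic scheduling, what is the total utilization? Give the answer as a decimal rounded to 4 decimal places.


Compute individual utilizations (exact fractions):
  Task 1: C/T = 7/43 (approx. 0.1628)
  Task 2: C/T = 9/50 (approx. 0.18)
Total utilization U = 7/43 + 9/50 = 737/2150
Rounded to 4 decimal places: U = 0.3428
RM (Liu & Layland) bound for 2 tasks = 0.828427; compare with U = 737/2150 (approx. 0.342791)
U <= bound, so schedulable by RM sufficient condition.

0.3428


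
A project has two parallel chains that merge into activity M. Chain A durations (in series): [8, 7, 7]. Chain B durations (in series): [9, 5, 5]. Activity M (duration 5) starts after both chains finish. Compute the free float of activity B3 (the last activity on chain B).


ES(B3) = sum of predecessors on chain B = 14
EF(B3) = ES + duration = 14 + 5 = 19
Successor of B3 is M. ES(M) = max(sum(A), sum(B)) = max(22, 19) = 22
Free float = ES(successor) - EF(current) = 22 - 19 = 3

3


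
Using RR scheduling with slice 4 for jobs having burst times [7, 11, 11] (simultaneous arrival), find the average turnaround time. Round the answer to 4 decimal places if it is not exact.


Time quantum = 4
Execution trace:
  J1 runs 4 units, time = 4
  J2 runs 4 units, time = 8
  J3 runs 4 units, time = 12
  J1 runs 3 units, time = 15
  J2 runs 4 units, time = 19
  J3 runs 4 units, time = 23
  J2 runs 3 units, time = 26
  J3 runs 3 units, time = 29
Finish times: [15, 26, 29]
Average turnaround = 70/3 = 23.3333

23.3333


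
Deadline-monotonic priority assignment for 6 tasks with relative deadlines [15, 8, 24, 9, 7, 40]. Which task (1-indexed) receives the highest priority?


Sort tasks by relative deadline (ascending):
  Task 5: deadline = 7
  Task 2: deadline = 8
  Task 4: deadline = 9
  Task 1: deadline = 15
  Task 3: deadline = 24
  Task 6: deadline = 40
Priority order (highest first): [5, 2, 4, 1, 3, 6]
Highest priority task = 5

5


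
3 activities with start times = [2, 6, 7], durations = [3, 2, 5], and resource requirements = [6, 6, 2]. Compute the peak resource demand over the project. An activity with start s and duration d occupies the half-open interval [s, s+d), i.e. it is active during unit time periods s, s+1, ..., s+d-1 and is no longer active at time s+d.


Each activity i is active on [start_i, start_i + duration_i).
Compute total resource usage per time slot:
  t=0: active resources = [], total = 0
  t=1: active resources = [], total = 0
  t=2: active resources = [6], total = 6
  t=3: active resources = [6], total = 6
  t=4: active resources = [6], total = 6
  t=5: active resources = [], total = 0
  t=6: active resources = [6], total = 6
  t=7: active resources = [6, 2], total = 8
  t=8: active resources = [2], total = 2
  t=9: active resources = [2], total = 2
  t=10: active resources = [2], total = 2
  t=11: active resources = [2], total = 2
Peak resource demand = 8

8


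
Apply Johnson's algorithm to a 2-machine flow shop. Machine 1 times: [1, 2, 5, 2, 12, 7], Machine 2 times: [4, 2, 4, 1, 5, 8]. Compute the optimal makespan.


Apply Johnson's rule:
  Group 1 (a <= b): [(1, 1, 4), (2, 2, 2), (6, 7, 8)]
  Group 2 (a > b): [(5, 12, 5), (3, 5, 4), (4, 2, 1)]
Optimal job order: [1, 2, 6, 5, 3, 4]
Schedule:
  Job 1: M1 done at 1, M2 done at 5
  Job 2: M1 done at 3, M2 done at 7
  Job 6: M1 done at 10, M2 done at 18
  Job 5: M1 done at 22, M2 done at 27
  Job 3: M1 done at 27, M2 done at 31
  Job 4: M1 done at 29, M2 done at 32
Makespan = 32

32


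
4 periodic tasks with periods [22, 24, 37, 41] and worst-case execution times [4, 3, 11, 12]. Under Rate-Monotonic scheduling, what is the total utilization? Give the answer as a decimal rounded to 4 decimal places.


Compute individual utilizations (exact fractions):
  Task 1: C/T = 4/22 = 2/11 (approx. 0.1818)
  Task 2: C/T = 3/24 = 1/8 (approx. 0.125)
  Task 3: C/T = 11/37 (approx. 0.2973)
  Task 4: C/T = 12/41 (approx. 0.2927)
Total utilization U = 2/11 + 1/8 + 11/37 + 12/41 = 119719/133496
Rounded to 4 decimal places: U = 0.8968
RM (Liu & Layland) bound for 4 tasks = 0.756828; compare with U = 119719/133496 (approx. 0.896798)
bound < U <= 1, so the RM sufficient condition is not met (inconclusive; an exact test such as response-time analysis is needed).

0.8968


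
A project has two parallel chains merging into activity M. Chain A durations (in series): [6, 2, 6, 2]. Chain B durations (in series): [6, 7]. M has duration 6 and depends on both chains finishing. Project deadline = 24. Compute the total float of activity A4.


Forward pass: ES(A4) = sum of predecessors on chain A = 14
EF = ES + duration = 14 + 2 = 16
Backward pass: LF(M) = deadline = 24; LS(M) = 24 - 6 = 18
LF(A4) = LS(M) - sum(successors on chain A) = 18 - 0 = 18
LS = LF - duration = 18 - 2 = 16
Total float = LS - ES = 16 - 14 = 2

2


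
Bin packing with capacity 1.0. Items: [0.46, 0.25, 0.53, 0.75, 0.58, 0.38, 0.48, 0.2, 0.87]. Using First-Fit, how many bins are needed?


Place items sequentially using First-Fit:
  Item 0.46 -> new Bin 1
  Item 0.25 -> Bin 1 (now 0.71)
  Item 0.53 -> new Bin 2
  Item 0.75 -> new Bin 3
  Item 0.58 -> new Bin 4
  Item 0.38 -> Bin 2 (now 0.91)
  Item 0.48 -> new Bin 5
  Item 0.2 -> Bin 1 (now 0.91)
  Item 0.87 -> new Bin 6
Total bins used = 6

6


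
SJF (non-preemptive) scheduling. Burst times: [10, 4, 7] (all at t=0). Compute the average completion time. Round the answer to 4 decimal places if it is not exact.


SJF order (ascending): [4, 7, 10]
Completion times:
  Job 1: burst=4, C=4
  Job 2: burst=7, C=11
  Job 3: burst=10, C=21
Average completion = 36/3 = 12.0

12.0


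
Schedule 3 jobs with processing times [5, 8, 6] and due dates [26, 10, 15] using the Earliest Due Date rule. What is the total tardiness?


Sort by due date (EDD order): [(8, 10), (6, 15), (5, 26)]
Compute completion times and tardiness:
  Job 1: p=8, d=10, C=8, tardiness=max(0,8-10)=0
  Job 2: p=6, d=15, C=14, tardiness=max(0,14-15)=0
  Job 3: p=5, d=26, C=19, tardiness=max(0,19-26)=0
Total tardiness = 0

0


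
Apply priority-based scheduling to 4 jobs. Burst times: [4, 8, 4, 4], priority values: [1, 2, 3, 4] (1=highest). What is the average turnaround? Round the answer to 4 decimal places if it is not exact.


Sort by priority (ascending = highest first):
Order: [(1, 4), (2, 8), (3, 4), (4, 4)]
Completion times:
  Priority 1, burst=4, C=4
  Priority 2, burst=8, C=12
  Priority 3, burst=4, C=16
  Priority 4, burst=4, C=20
Average turnaround = 52/4 = 13.0

13.0


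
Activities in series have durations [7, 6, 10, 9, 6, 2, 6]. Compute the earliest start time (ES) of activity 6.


Activity 6 starts after activities 1 through 5 complete.
Predecessor durations: [7, 6, 10, 9, 6]
ES = 7 + 6 + 10 + 9 + 6 = 38

38


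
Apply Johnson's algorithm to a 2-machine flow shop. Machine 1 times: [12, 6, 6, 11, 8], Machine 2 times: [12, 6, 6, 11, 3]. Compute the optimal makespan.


Apply Johnson's rule:
  Group 1 (a <= b): [(2, 6, 6), (3, 6, 6), (4, 11, 11), (1, 12, 12)]
  Group 2 (a > b): [(5, 8, 3)]
Optimal job order: [2, 3, 4, 1, 5]
Schedule:
  Job 2: M1 done at 6, M2 done at 12
  Job 3: M1 done at 12, M2 done at 18
  Job 4: M1 done at 23, M2 done at 34
  Job 1: M1 done at 35, M2 done at 47
  Job 5: M1 done at 43, M2 done at 50
Makespan = 50

50


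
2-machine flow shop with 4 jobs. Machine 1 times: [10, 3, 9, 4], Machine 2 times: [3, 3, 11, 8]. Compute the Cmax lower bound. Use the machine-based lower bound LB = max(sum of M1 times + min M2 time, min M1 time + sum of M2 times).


LB1 = sum(M1 times) + min(M2 times) = 26 + 3 = 29
LB2 = min(M1 times) + sum(M2 times) = 3 + 25 = 28
Lower bound = max(LB1, LB2) = max(29, 28) = 29

29


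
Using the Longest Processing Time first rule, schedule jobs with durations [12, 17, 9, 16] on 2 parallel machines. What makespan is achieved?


Sort jobs in decreasing order (LPT): [17, 16, 12, 9]
Assign each job to the least loaded machine:
  Machine 1: jobs [17, 9], load = 26
  Machine 2: jobs [16, 12], load = 28
Makespan = max load = 28

28


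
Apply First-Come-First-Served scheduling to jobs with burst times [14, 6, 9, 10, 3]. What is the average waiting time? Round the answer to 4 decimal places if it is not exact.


FCFS order (as given): [14, 6, 9, 10, 3]
Waiting times:
  Job 1: wait = 0
  Job 2: wait = 14
  Job 3: wait = 20
  Job 4: wait = 29
  Job 5: wait = 39
Sum of waiting times = 102
Average waiting time = 102/5 = 20.4

20.4


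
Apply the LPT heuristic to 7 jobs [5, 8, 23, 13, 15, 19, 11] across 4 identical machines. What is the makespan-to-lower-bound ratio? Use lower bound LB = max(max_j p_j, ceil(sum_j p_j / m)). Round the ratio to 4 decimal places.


LPT order: [23, 19, 15, 13, 11, 8, 5]
Machine loads after assignment: [23, 24, 23, 24]
LPT makespan = 24
Lower bound = max(max_job, ceil(total/4)) = max(23, 24) = 24
Ratio = 24 / 24 = 1.0

1.0


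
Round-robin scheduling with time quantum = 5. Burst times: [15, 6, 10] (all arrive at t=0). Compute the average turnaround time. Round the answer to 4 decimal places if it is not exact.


Time quantum = 5
Execution trace:
  J1 runs 5 units, time = 5
  J2 runs 5 units, time = 10
  J3 runs 5 units, time = 15
  J1 runs 5 units, time = 20
  J2 runs 1 units, time = 21
  J3 runs 5 units, time = 26
  J1 runs 5 units, time = 31
Finish times: [31, 21, 26]
Average turnaround = 78/3 = 26.0

26.0


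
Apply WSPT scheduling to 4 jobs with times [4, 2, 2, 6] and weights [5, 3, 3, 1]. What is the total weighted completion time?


Compute p/w ratios and sort ascending (WSPT): [(2, 3), (2, 3), (4, 5), (6, 1)]
Compute weighted completion times:
  Job (p=2,w=3): C=2, w*C=3*2=6
  Job (p=2,w=3): C=4, w*C=3*4=12
  Job (p=4,w=5): C=8, w*C=5*8=40
  Job (p=6,w=1): C=14, w*C=1*14=14
Total weighted completion time = 72

72


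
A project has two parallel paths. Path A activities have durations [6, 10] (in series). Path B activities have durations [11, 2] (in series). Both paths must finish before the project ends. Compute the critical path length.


Path A total = 6 + 10 = 16
Path B total = 11 + 2 = 13
Critical path = longest path = max(16, 13) = 16

16


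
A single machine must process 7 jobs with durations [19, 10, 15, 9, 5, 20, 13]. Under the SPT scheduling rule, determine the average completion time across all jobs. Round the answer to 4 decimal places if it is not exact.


Sort jobs by processing time (SPT order): [5, 9, 10, 13, 15, 19, 20]
Compute completion times sequentially:
  Job 1: processing = 5, completes at 5
  Job 2: processing = 9, completes at 14
  Job 3: processing = 10, completes at 24
  Job 4: processing = 13, completes at 37
  Job 5: processing = 15, completes at 52
  Job 6: processing = 19, completes at 71
  Job 7: processing = 20, completes at 91
Sum of completion times = 294
Average completion time = 294/7 = 42.0

42.0


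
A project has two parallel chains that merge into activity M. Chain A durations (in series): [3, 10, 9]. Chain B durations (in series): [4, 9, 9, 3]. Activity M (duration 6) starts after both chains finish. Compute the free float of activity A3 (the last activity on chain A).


ES(A3) = sum of predecessors on chain A = 13
EF(A3) = ES + duration = 13 + 9 = 22
Successor of A3 is M. ES(M) = max(sum(A), sum(B)) = max(22, 25) = 25
Free float = ES(successor) - EF(current) = 25 - 22 = 3

3


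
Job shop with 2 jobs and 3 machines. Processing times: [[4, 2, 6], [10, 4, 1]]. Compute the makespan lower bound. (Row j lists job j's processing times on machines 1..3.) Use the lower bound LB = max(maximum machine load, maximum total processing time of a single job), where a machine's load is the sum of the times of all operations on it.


Machine loads:
  Machine 1: 4 + 10 = 14
  Machine 2: 2 + 4 = 6
  Machine 3: 6 + 1 = 7
Max machine load = 14
Job totals:
  Job 1: 12
  Job 2: 15
Max job total = 15
Lower bound = max(14, 15) = 15

15


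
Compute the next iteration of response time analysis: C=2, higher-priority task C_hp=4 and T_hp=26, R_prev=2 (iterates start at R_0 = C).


R_next = C + ceil(R_prev / T_hp) * C_hp
ceil(2 / 26) = ceil(0.0769) = 1
Interference = 1 * 4 = 4
R_next = 2 + 4 = 6

6


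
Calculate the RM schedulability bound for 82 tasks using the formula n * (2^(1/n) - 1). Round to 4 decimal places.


Compute 2^(1/82) = 1.0084888420
Subtract 1: 1.0084888420 - 1 = 0.0084888420
Multiply by n: 82 * 0.0084888420 = 0.6960850440
Round to 4 dp: 0.6961

0.6961


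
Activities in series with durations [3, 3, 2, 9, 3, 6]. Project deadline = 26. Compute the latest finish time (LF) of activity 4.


LF(activity 4) = deadline - sum of successor durations
Successors: activities 5 through 6 with durations [3, 6]
Sum of successor durations = 9
LF = 26 - 9 = 17

17


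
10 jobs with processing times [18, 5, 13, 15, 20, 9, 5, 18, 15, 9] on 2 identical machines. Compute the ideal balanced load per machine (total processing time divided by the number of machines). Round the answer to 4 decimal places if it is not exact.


Total processing time = 18 + 5 + 13 + 15 + 20 + 9 + 5 + 18 + 15 + 9 = 127
Number of machines = 2
Ideal balanced load = 127 / 2 = 63.5

63.5


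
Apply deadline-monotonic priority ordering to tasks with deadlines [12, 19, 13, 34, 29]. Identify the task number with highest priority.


Sort tasks by relative deadline (ascending):
  Task 1: deadline = 12
  Task 3: deadline = 13
  Task 2: deadline = 19
  Task 5: deadline = 29
  Task 4: deadline = 34
Priority order (highest first): [1, 3, 2, 5, 4]
Highest priority task = 1

1


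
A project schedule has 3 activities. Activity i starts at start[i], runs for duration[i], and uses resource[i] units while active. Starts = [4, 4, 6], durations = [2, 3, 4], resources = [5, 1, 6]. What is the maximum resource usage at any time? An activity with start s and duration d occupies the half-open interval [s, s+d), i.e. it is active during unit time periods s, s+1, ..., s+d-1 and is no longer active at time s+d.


Each activity i is active on [start_i, start_i + duration_i).
Compute total resource usage per time slot:
  t=0: active resources = [], total = 0
  t=1: active resources = [], total = 0
  t=2: active resources = [], total = 0
  t=3: active resources = [], total = 0
  t=4: active resources = [5, 1], total = 6
  t=5: active resources = [5, 1], total = 6
  t=6: active resources = [1, 6], total = 7
  t=7: active resources = [6], total = 6
  t=8: active resources = [6], total = 6
  t=9: active resources = [6], total = 6
Peak resource demand = 7

7


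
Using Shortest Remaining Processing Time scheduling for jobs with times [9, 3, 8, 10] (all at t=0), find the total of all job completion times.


Since all jobs arrive at t=0, SRPT equals SPT ordering.
SPT order: [3, 8, 9, 10]
Completion times:
  Job 1: p=3, C=3
  Job 2: p=8, C=11
  Job 3: p=9, C=20
  Job 4: p=10, C=30
Total completion time = 3 + 11 + 20 + 30 = 64

64


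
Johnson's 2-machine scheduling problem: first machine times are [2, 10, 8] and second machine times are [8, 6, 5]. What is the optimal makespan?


Apply Johnson's rule:
  Group 1 (a <= b): [(1, 2, 8)]
  Group 2 (a > b): [(2, 10, 6), (3, 8, 5)]
Optimal job order: [1, 2, 3]
Schedule:
  Job 1: M1 done at 2, M2 done at 10
  Job 2: M1 done at 12, M2 done at 18
  Job 3: M1 done at 20, M2 done at 25
Makespan = 25

25


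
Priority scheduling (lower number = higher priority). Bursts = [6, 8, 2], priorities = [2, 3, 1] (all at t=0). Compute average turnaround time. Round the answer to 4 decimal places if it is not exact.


Sort by priority (ascending = highest first):
Order: [(1, 2), (2, 6), (3, 8)]
Completion times:
  Priority 1, burst=2, C=2
  Priority 2, burst=6, C=8
  Priority 3, burst=8, C=16
Average turnaround = 26/3 = 8.6667

8.6667


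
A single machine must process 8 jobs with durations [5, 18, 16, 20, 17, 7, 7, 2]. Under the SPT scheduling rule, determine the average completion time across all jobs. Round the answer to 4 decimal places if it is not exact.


Sort jobs by processing time (SPT order): [2, 5, 7, 7, 16, 17, 18, 20]
Compute completion times sequentially:
  Job 1: processing = 2, completes at 2
  Job 2: processing = 5, completes at 7
  Job 3: processing = 7, completes at 14
  Job 4: processing = 7, completes at 21
  Job 5: processing = 16, completes at 37
  Job 6: processing = 17, completes at 54
  Job 7: processing = 18, completes at 72
  Job 8: processing = 20, completes at 92
Sum of completion times = 299
Average completion time = 299/8 = 37.375

37.375


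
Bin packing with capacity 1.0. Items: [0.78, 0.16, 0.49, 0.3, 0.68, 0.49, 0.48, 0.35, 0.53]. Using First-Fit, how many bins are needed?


Place items sequentially using First-Fit:
  Item 0.78 -> new Bin 1
  Item 0.16 -> Bin 1 (now 0.94)
  Item 0.49 -> new Bin 2
  Item 0.3 -> Bin 2 (now 0.79)
  Item 0.68 -> new Bin 3
  Item 0.49 -> new Bin 4
  Item 0.48 -> Bin 4 (now 0.97)
  Item 0.35 -> new Bin 5
  Item 0.53 -> Bin 5 (now 0.88)
Total bins used = 5

5


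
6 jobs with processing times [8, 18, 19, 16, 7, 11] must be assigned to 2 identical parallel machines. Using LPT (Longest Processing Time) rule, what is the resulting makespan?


Sort jobs in decreasing order (LPT): [19, 18, 16, 11, 8, 7]
Assign each job to the least loaded machine:
  Machine 1: jobs [19, 11, 8], load = 38
  Machine 2: jobs [18, 16, 7], load = 41
Makespan = max load = 41

41


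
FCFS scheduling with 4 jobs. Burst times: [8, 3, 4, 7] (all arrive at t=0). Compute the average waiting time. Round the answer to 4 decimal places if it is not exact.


FCFS order (as given): [8, 3, 4, 7]
Waiting times:
  Job 1: wait = 0
  Job 2: wait = 8
  Job 3: wait = 11
  Job 4: wait = 15
Sum of waiting times = 34
Average waiting time = 34/4 = 8.5

8.5


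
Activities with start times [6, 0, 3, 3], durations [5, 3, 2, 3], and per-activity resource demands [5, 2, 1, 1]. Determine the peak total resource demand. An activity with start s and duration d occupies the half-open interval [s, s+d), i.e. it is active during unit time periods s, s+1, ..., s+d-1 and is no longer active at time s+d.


Each activity i is active on [start_i, start_i + duration_i).
Compute total resource usage per time slot:
  t=0: active resources = [2], total = 2
  t=1: active resources = [2], total = 2
  t=2: active resources = [2], total = 2
  t=3: active resources = [1, 1], total = 2
  t=4: active resources = [1, 1], total = 2
  t=5: active resources = [1], total = 1
  t=6: active resources = [5], total = 5
  t=7: active resources = [5], total = 5
  t=8: active resources = [5], total = 5
  t=9: active resources = [5], total = 5
  t=10: active resources = [5], total = 5
Peak resource demand = 5

5


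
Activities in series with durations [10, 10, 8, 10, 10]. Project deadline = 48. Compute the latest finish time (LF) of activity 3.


LF(activity 3) = deadline - sum of successor durations
Successors: activities 4 through 5 with durations [10, 10]
Sum of successor durations = 20
LF = 48 - 20 = 28

28


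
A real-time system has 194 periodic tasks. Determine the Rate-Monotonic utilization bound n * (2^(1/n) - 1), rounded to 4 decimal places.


Compute 2^(1/194) = 1.0035793141
Subtract 1: 1.0035793141 - 1 = 0.0035793141
Multiply by n: 194 * 0.0035793141 = 0.6943869354
Round to 4 dp: 0.6944

0.6944


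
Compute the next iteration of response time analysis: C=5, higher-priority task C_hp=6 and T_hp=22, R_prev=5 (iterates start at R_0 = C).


R_next = C + ceil(R_prev / T_hp) * C_hp
ceil(5 / 22) = ceil(0.2273) = 1
Interference = 1 * 6 = 6
R_next = 5 + 6 = 11

11


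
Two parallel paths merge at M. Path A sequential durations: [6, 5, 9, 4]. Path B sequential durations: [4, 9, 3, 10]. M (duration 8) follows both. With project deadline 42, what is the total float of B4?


Forward pass: ES(B4) = sum of predecessors on chain B = 16
EF = ES + duration = 16 + 10 = 26
Backward pass: LF(M) = deadline = 42; LS(M) = 42 - 8 = 34
LF(B4) = LS(M) - sum(successors on chain B) = 34 - 0 = 34
LS = LF - duration = 34 - 10 = 24
Total float = LS - ES = 24 - 16 = 8

8


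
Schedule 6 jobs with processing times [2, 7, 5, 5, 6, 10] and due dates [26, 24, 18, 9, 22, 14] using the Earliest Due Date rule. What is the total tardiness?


Sort by due date (EDD order): [(5, 9), (10, 14), (5, 18), (6, 22), (7, 24), (2, 26)]
Compute completion times and tardiness:
  Job 1: p=5, d=9, C=5, tardiness=max(0,5-9)=0
  Job 2: p=10, d=14, C=15, tardiness=max(0,15-14)=1
  Job 3: p=5, d=18, C=20, tardiness=max(0,20-18)=2
  Job 4: p=6, d=22, C=26, tardiness=max(0,26-22)=4
  Job 5: p=7, d=24, C=33, tardiness=max(0,33-24)=9
  Job 6: p=2, d=26, C=35, tardiness=max(0,35-26)=9
Total tardiness = 25

25


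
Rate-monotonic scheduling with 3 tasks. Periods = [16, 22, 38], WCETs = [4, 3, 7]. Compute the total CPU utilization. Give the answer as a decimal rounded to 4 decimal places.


Compute individual utilizations (exact fractions):
  Task 1: C/T = 4/16 = 1/4 (approx. 0.25)
  Task 2: C/T = 3/22 (approx. 0.1364)
  Task 3: C/T = 7/38 (approx. 0.1842)
Total utilization U = 1/4 + 3/22 + 7/38 = 477/836
Rounded to 4 decimal places: U = 0.5706
RM (Liu & Layland) bound for 3 tasks = 0.779763; compare with U = 477/836 (approx. 0.570574)
U <= bound, so schedulable by RM sufficient condition.

0.5706


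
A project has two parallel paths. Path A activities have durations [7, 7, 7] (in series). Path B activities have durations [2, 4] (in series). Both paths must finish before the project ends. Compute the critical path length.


Path A total = 7 + 7 + 7 = 21
Path B total = 2 + 4 = 6
Critical path = longest path = max(21, 6) = 21

21


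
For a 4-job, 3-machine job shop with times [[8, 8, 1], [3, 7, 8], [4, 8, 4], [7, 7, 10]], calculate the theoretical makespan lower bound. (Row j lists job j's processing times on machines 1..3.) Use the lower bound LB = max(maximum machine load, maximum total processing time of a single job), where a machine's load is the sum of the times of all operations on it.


Machine loads:
  Machine 1: 8 + 3 + 4 + 7 = 22
  Machine 2: 8 + 7 + 8 + 7 = 30
  Machine 3: 1 + 8 + 4 + 10 = 23
Max machine load = 30
Job totals:
  Job 1: 17
  Job 2: 18
  Job 3: 16
  Job 4: 24
Max job total = 24
Lower bound = max(30, 24) = 30

30


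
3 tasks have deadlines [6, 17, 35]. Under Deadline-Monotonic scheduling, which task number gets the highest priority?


Sort tasks by relative deadline (ascending):
  Task 1: deadline = 6
  Task 2: deadline = 17
  Task 3: deadline = 35
Priority order (highest first): [1, 2, 3]
Highest priority task = 1

1


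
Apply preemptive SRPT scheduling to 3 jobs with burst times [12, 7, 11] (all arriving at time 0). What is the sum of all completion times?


Since all jobs arrive at t=0, SRPT equals SPT ordering.
SPT order: [7, 11, 12]
Completion times:
  Job 1: p=7, C=7
  Job 2: p=11, C=18
  Job 3: p=12, C=30
Total completion time = 7 + 18 + 30 = 55

55


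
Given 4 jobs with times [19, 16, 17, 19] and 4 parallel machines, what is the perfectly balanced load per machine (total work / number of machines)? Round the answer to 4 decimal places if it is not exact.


Total processing time = 19 + 16 + 17 + 19 = 71
Number of machines = 4
Ideal balanced load = 71 / 4 = 17.75

17.75


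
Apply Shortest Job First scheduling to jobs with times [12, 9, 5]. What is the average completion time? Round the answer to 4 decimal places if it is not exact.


SJF order (ascending): [5, 9, 12]
Completion times:
  Job 1: burst=5, C=5
  Job 2: burst=9, C=14
  Job 3: burst=12, C=26
Average completion = 45/3 = 15.0

15.0


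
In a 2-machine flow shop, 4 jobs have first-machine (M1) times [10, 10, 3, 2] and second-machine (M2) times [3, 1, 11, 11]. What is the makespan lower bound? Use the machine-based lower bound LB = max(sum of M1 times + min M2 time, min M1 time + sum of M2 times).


LB1 = sum(M1 times) + min(M2 times) = 25 + 1 = 26
LB2 = min(M1 times) + sum(M2 times) = 2 + 26 = 28
Lower bound = max(LB1, LB2) = max(26, 28) = 28

28


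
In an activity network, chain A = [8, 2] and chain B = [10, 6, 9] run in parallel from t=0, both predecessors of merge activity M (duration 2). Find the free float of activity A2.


ES(A2) = sum of predecessors on chain A = 8
EF(A2) = ES + duration = 8 + 2 = 10
Successor of A2 is M. ES(M) = max(sum(A), sum(B)) = max(10, 25) = 25
Free float = ES(successor) - EF(current) = 25 - 10 = 15

15


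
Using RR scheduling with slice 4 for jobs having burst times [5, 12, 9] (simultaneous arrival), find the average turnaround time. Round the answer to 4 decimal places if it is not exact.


Time quantum = 4
Execution trace:
  J1 runs 4 units, time = 4
  J2 runs 4 units, time = 8
  J3 runs 4 units, time = 12
  J1 runs 1 units, time = 13
  J2 runs 4 units, time = 17
  J3 runs 4 units, time = 21
  J2 runs 4 units, time = 25
  J3 runs 1 units, time = 26
Finish times: [13, 25, 26]
Average turnaround = 64/3 = 21.3333

21.3333


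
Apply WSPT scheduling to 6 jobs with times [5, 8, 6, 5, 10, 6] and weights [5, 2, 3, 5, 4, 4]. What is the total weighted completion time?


Compute p/w ratios and sort ascending (WSPT): [(5, 5), (5, 5), (6, 4), (6, 3), (10, 4), (8, 2)]
Compute weighted completion times:
  Job (p=5,w=5): C=5, w*C=5*5=25
  Job (p=5,w=5): C=10, w*C=5*10=50
  Job (p=6,w=4): C=16, w*C=4*16=64
  Job (p=6,w=3): C=22, w*C=3*22=66
  Job (p=10,w=4): C=32, w*C=4*32=128
  Job (p=8,w=2): C=40, w*C=2*40=80
Total weighted completion time = 413

413


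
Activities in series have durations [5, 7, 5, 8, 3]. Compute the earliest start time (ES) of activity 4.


Activity 4 starts after activities 1 through 3 complete.
Predecessor durations: [5, 7, 5]
ES = 5 + 7 + 5 = 17

17


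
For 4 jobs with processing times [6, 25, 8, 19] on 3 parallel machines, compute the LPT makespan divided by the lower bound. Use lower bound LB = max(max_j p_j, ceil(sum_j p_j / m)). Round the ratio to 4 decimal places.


LPT order: [25, 19, 8, 6]
Machine loads after assignment: [25, 19, 14]
LPT makespan = 25
Lower bound = max(max_job, ceil(total/3)) = max(25, 20) = 25
Ratio = 25 / 25 = 1.0

1.0


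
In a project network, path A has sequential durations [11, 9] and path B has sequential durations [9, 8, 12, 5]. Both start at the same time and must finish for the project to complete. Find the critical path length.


Path A total = 11 + 9 = 20
Path B total = 9 + 8 + 12 + 5 = 34
Critical path = longest path = max(20, 34) = 34

34


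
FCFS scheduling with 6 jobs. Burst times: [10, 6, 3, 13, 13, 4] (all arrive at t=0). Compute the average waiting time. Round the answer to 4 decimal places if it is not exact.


FCFS order (as given): [10, 6, 3, 13, 13, 4]
Waiting times:
  Job 1: wait = 0
  Job 2: wait = 10
  Job 3: wait = 16
  Job 4: wait = 19
  Job 5: wait = 32
  Job 6: wait = 45
Sum of waiting times = 122
Average waiting time = 122/6 = 20.3333

20.3333


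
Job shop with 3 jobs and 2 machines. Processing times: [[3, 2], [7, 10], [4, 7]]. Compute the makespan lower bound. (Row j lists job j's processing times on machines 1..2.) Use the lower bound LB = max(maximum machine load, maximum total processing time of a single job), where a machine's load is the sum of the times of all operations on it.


Machine loads:
  Machine 1: 3 + 7 + 4 = 14
  Machine 2: 2 + 10 + 7 = 19
Max machine load = 19
Job totals:
  Job 1: 5
  Job 2: 17
  Job 3: 11
Max job total = 17
Lower bound = max(19, 17) = 19

19


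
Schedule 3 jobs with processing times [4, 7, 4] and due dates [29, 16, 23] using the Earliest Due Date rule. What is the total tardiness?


Sort by due date (EDD order): [(7, 16), (4, 23), (4, 29)]
Compute completion times and tardiness:
  Job 1: p=7, d=16, C=7, tardiness=max(0,7-16)=0
  Job 2: p=4, d=23, C=11, tardiness=max(0,11-23)=0
  Job 3: p=4, d=29, C=15, tardiness=max(0,15-29)=0
Total tardiness = 0

0


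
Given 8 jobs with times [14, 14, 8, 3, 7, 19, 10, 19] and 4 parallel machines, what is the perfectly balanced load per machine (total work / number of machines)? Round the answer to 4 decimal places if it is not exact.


Total processing time = 14 + 14 + 8 + 3 + 7 + 19 + 10 + 19 = 94
Number of machines = 4
Ideal balanced load = 94 / 4 = 23.5

23.5


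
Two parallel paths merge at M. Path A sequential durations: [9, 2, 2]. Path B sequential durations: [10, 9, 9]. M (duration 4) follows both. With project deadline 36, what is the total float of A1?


Forward pass: ES(A1) = sum of predecessors on chain A = 0
EF = ES + duration = 0 + 9 = 9
Backward pass: LF(M) = deadline = 36; LS(M) = 36 - 4 = 32
LF(A1) = LS(M) - sum(successors on chain A) = 32 - 4 = 28
LS = LF - duration = 28 - 9 = 19
Total float = LS - ES = 19 - 0 = 19

19


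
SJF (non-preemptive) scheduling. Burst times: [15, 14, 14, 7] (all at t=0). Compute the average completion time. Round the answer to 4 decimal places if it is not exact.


SJF order (ascending): [7, 14, 14, 15]
Completion times:
  Job 1: burst=7, C=7
  Job 2: burst=14, C=21
  Job 3: burst=14, C=35
  Job 4: burst=15, C=50
Average completion = 113/4 = 28.25

28.25


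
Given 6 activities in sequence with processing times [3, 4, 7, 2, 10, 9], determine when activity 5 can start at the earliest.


Activity 5 starts after activities 1 through 4 complete.
Predecessor durations: [3, 4, 7, 2]
ES = 3 + 4 + 7 + 2 = 16

16


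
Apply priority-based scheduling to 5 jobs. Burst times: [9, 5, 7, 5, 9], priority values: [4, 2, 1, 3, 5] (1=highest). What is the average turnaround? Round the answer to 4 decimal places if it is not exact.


Sort by priority (ascending = highest first):
Order: [(1, 7), (2, 5), (3, 5), (4, 9), (5, 9)]
Completion times:
  Priority 1, burst=7, C=7
  Priority 2, burst=5, C=12
  Priority 3, burst=5, C=17
  Priority 4, burst=9, C=26
  Priority 5, burst=9, C=35
Average turnaround = 97/5 = 19.4

19.4


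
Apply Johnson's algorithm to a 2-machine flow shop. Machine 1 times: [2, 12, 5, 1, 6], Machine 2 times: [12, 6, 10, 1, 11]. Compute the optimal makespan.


Apply Johnson's rule:
  Group 1 (a <= b): [(4, 1, 1), (1, 2, 12), (3, 5, 10), (5, 6, 11)]
  Group 2 (a > b): [(2, 12, 6)]
Optimal job order: [4, 1, 3, 5, 2]
Schedule:
  Job 4: M1 done at 1, M2 done at 2
  Job 1: M1 done at 3, M2 done at 15
  Job 3: M1 done at 8, M2 done at 25
  Job 5: M1 done at 14, M2 done at 36
  Job 2: M1 done at 26, M2 done at 42
Makespan = 42

42


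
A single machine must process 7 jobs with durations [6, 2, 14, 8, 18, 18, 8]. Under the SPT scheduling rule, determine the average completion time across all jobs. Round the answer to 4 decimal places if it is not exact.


Sort jobs by processing time (SPT order): [2, 6, 8, 8, 14, 18, 18]
Compute completion times sequentially:
  Job 1: processing = 2, completes at 2
  Job 2: processing = 6, completes at 8
  Job 3: processing = 8, completes at 16
  Job 4: processing = 8, completes at 24
  Job 5: processing = 14, completes at 38
  Job 6: processing = 18, completes at 56
  Job 7: processing = 18, completes at 74
Sum of completion times = 218
Average completion time = 218/7 = 31.1429

31.1429


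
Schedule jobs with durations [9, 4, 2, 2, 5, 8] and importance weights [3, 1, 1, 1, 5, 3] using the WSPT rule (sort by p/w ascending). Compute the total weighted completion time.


Compute p/w ratios and sort ascending (WSPT): [(5, 5), (2, 1), (2, 1), (8, 3), (9, 3), (4, 1)]
Compute weighted completion times:
  Job (p=5,w=5): C=5, w*C=5*5=25
  Job (p=2,w=1): C=7, w*C=1*7=7
  Job (p=2,w=1): C=9, w*C=1*9=9
  Job (p=8,w=3): C=17, w*C=3*17=51
  Job (p=9,w=3): C=26, w*C=3*26=78
  Job (p=4,w=1): C=30, w*C=1*30=30
Total weighted completion time = 200

200


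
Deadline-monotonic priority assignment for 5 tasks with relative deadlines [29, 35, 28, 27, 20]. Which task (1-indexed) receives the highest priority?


Sort tasks by relative deadline (ascending):
  Task 5: deadline = 20
  Task 4: deadline = 27
  Task 3: deadline = 28
  Task 1: deadline = 29
  Task 2: deadline = 35
Priority order (highest first): [5, 4, 3, 1, 2]
Highest priority task = 5

5
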